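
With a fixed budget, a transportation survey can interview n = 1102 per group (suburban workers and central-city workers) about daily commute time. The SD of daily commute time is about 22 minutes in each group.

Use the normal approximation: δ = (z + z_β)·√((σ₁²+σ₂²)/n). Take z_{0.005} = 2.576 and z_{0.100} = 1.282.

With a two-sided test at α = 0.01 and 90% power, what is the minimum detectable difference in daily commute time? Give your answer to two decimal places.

Minimum detectable difference ≈ 3.62 minutes

δ = (z_{α/2} + z_β) · √((σ₁²+σ₂²)/n)
  = (2.576 + 1.282) · √(968/1102)
  = 3.858 · √0.8784
  = 3.858 · 0.9372
  = 3.6158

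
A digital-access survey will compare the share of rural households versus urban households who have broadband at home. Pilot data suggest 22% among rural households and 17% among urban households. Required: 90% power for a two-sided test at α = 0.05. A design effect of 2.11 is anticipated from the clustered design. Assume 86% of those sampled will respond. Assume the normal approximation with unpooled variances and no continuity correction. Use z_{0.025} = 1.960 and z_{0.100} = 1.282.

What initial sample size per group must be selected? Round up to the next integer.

n = (z_{α/2} + z_β)² · [p₁(1−p₁) + p₂(1−p₂)] / (p₁ − p₂)²
  = (1.960 + 1.282)² · (0.22·0.78 + 0.17·0.83) / (0.05)²
  = (3.242)² · (0.1716 + 0.1411) / 0.0025
  = 10.5106 · 0.3127 / 0.0025
  = 1314.66
Design effect: 2.11 × 1314.66 = 2773.94.
Adjust for 86% response: 2773.94 / 0.86 = 3225.51.
Round up → n = 3226 per group.

n = 3226 per group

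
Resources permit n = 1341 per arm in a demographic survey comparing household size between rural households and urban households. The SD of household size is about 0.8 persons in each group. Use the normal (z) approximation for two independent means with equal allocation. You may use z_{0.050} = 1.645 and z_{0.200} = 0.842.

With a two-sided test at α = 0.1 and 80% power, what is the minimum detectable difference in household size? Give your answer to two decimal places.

δ = (z_{α/2} + z_β) · √((σ₁²+σ₂²)/n)
  = (1.645 + 0.842) · √(1.28/1341)
  = 2.487 · √0.00095
  = 2.487 · 0.0309
  = 0.0768

Minimum detectable difference ≈ 0.08 persons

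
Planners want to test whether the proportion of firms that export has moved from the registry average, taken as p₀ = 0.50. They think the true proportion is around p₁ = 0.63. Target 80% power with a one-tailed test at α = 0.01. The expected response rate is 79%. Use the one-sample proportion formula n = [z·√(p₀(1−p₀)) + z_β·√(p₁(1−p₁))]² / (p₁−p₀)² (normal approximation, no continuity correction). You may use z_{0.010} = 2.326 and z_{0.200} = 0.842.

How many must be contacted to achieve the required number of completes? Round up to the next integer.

n = 185

n = [z_α·√(p₀q₀) + z_β·√(p₁q₁)]² / (p₁ − p₀)²
  = [2.326·√(0.50·0.50) + 0.842·√(0.63·0.37)]² / (0.13)²
  = [2.326·0.5000 + 0.842·0.4828]² / 0.0169
  = [1.5695]² / 0.0169
  = 145.76
Adjust for 79% response: 145.76 / 0.79 = 184.51.
Round up → n = 185.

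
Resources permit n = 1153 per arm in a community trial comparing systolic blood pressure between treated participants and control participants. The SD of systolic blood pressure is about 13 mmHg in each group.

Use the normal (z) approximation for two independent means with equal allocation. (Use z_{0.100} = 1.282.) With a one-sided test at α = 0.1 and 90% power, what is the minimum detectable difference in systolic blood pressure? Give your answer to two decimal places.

Minimum detectable difference ≈ 1.39 mmHg

δ = (z_α + z_β) · √((σ₁²+σ₂²)/n)
  = (1.282 + 1.282) · √(338/1153)
  = 2.564 · √0.29315
  = 2.564 · 0.5414
  = 1.3882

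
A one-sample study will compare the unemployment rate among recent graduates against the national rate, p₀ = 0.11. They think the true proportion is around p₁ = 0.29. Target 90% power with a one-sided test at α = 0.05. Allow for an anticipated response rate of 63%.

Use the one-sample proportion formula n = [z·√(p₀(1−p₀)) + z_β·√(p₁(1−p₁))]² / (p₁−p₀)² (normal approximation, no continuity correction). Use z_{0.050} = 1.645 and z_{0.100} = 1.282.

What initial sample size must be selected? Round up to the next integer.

n = [z_α·√(p₀q₀) + z_β·√(p₁q₁)]² / (p₁ − p₀)²
  = [1.645·√(0.11·0.89) + 1.282·√(0.29·0.71)]² / (0.18)²
  = [1.645·0.3129 + 1.282·0.4538]² / 0.0324
  = [1.0964]² / 0.0324
  = 37.10
Adjust for 63% response: 37.10 / 0.63 = 58.89.
Round up → n = 59.

n = 59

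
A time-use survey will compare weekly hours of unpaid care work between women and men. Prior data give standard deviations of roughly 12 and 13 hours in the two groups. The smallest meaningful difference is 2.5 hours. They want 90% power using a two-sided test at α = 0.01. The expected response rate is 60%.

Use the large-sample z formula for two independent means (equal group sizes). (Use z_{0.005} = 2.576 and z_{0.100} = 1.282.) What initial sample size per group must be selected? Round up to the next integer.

n = 1243 per group

n = (z_{α/2} + z_β)² · (σ₁² + σ₂²) / δ²
  = (2.576 + 1.282)² · (12² + 13² = 313) / 2.5²
  = 14.8842 · 313 / 6.25
  = 745.40
Adjust for 60% response: 745.40 / 0.60 = 1242.33.
Round up → n = 1243 per group.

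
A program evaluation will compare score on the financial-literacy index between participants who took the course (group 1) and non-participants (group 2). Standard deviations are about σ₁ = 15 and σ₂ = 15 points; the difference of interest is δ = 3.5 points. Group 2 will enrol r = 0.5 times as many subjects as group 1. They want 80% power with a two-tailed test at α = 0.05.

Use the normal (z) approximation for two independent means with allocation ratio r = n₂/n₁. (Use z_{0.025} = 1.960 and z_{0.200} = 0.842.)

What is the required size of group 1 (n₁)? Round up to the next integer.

n₁ = 433

n₁ = (z_{α/2} + z_β)² · (σ₁² + σ₂²/r) / δ²
   = (1.960 + 0.842)² · (15² + 15²/0.5) / 3.5²
   = 7.8512 · (225 + 450) / 12.25
   = 7.8512 · 675 / 12.25
   = 432.62
Round up → n₁ = 433; n₂ = r·n₁ = 0.5 × 433 = 217.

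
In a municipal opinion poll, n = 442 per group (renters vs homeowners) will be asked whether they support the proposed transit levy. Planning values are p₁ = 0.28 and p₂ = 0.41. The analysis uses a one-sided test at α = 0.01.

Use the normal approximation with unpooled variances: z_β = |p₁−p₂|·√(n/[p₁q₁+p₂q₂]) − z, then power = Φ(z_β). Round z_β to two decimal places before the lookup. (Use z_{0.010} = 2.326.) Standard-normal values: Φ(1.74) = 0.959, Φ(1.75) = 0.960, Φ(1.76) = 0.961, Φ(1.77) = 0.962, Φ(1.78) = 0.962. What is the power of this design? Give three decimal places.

z_β = |p₁−p₂|·√(n/[p₁q₁+p₂q₂]) − z_α
    = 0.13 · √(442/0.4435) − 2.326
    = 0.13 · 31.5693 − 2.326
    = 4.1040 − 2.326 = 1.7780 → 1.78
Power = Φ(1.78) = 0.962.

Power ≈ 0.962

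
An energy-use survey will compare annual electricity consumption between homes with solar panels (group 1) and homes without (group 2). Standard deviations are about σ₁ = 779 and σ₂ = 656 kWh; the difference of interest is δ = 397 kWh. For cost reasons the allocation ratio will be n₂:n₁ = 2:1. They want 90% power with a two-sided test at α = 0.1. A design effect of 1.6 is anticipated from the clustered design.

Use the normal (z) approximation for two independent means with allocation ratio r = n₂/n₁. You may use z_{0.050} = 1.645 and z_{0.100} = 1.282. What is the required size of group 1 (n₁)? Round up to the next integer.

n₁ = (z_{α/2} + z_β)² · (σ₁² + σ₂²/r) / δ²
   = (1.645 + 1.282)² · (779² + 656²/2) / 397²
   = 8.5673 · (606841 + 215168) / 157609
   = 8.5673 · 822009 / 157609
   = 44.68
Design effect: 1.6 × 44.68 = 71.49.
Round up → n₁ = 72; n₂ = r·n₁ = 2 × 72 = 144.

n₁ = 72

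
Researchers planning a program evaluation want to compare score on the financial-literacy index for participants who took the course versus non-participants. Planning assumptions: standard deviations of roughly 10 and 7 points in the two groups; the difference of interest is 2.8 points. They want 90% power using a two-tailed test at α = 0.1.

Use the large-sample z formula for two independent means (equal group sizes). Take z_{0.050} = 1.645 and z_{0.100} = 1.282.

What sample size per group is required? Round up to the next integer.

n = 163 per group

n = (z_{α/2} + z_β)² · (σ₁² + σ₂²) / δ²
  = (1.645 + 1.282)² · (10² + 7² = 149) / 2.8²
  = 8.5673 · 149 / 7.84
  = 162.82
Round up → n = 163 per group.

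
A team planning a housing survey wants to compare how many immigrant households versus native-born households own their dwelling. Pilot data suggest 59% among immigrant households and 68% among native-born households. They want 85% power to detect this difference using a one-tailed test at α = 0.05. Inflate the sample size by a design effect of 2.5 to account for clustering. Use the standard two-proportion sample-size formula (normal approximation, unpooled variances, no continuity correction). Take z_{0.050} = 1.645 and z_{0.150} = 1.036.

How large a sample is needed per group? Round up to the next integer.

n = (z_α + z_β)² · [p₁(1−p₁) + p₂(1−p₂)] / (p₁ − p₂)²
  = (1.645 + 1.036)² · (0.59·0.41 + 0.68·0.32) / (-0.09)²
  = (2.681)² · (0.2419 + 0.2176) / 0.0081
  = 7.1878 · 0.4595 / 0.0081
  = 407.75
Design effect: 2.5 × 407.75 = 1019.38.
Round up → n = 1020 per group.

n = 1020 per group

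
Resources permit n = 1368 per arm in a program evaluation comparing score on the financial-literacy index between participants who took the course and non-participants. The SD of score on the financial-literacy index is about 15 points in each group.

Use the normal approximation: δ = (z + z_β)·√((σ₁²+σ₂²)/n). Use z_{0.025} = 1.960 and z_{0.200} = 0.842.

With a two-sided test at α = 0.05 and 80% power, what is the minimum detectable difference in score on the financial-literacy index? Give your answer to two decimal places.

Minimum detectable difference ≈ 1.61 points

δ = (z_{α/2} + z_β) · √((σ₁²+σ₂²)/n)
  = (1.960 + 0.842) · √(450/1368)
  = 2.802 · √0.32895
  = 2.802 · 0.5735
  = 1.6071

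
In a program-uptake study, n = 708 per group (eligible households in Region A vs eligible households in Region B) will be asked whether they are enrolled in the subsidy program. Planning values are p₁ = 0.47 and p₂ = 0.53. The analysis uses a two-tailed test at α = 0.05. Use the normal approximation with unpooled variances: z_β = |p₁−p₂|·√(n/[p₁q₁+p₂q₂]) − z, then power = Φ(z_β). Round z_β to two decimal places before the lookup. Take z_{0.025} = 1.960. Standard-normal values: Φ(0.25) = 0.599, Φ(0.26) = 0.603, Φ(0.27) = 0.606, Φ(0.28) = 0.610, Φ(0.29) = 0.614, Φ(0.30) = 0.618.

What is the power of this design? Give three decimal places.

z_β = |p₁−p₂|·√(n/[p₁q₁+p₂q₂]) − z_{α/2}
    = 0.06 · √(708/0.4982) − 1.960
    = 0.06 · 37.6977 − 1.960
    = 2.2619 − 1.960 = 0.3019 → 0.30
Power = Φ(0.30) = 0.618.

Power ≈ 0.618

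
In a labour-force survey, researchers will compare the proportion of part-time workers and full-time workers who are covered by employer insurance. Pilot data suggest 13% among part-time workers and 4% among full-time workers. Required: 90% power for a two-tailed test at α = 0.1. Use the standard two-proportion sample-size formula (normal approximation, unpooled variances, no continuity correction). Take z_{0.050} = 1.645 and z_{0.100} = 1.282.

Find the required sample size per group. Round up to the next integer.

n = 161 per group

n = (z_{α/2} + z_β)² · [p₁(1−p₁) + p₂(1−p₂)] / (p₁ − p₂)²
  = (1.645 + 1.282)² · (0.13·0.87 + 0.04·0.96) / (0.09)²
  = (2.927)² · (0.1131 + 0.0384) / 0.0081
  = 8.5673 · 0.1515 / 0.0081
  = 160.24
Round up → n = 161 per group.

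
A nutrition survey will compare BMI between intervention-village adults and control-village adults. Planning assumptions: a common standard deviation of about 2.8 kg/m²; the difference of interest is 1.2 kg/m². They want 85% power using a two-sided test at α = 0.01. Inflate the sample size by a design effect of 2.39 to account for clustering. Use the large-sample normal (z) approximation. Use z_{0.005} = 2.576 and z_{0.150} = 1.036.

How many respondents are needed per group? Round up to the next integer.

n = (z_{α/2} + z_β)² · (σ₁² + σ₂²) / δ²
  = (2.576 + 1.036)² · (2·2.8² = 15.68) / 1.2²
  = 13.0465 · 15.68 / 1.44
  = 142.06
Design effect: 2.39 × 142.06 = 339.53.
Round up → n = 340 per group.

n = 340 per group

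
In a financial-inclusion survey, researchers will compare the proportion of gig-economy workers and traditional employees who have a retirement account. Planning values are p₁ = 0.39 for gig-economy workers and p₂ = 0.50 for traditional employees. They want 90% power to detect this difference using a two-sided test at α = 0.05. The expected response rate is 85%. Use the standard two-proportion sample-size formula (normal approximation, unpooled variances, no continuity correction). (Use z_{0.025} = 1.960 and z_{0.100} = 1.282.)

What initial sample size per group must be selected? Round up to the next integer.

n = (z_{α/2} + z_β)² · [p₁(1−p₁) + p₂(1−p₂)] / (p₁ − p₂)²
  = (1.960 + 1.282)² · (0.39·0.61 + 0.50·0.50) / (-0.11)²
  = (3.242)² · (0.2379 + 0.2500) / 0.0121
  = 10.5106 · 0.4879 / 0.0121
  = 423.81
Adjust for 85% response: 423.81 / 0.85 = 498.60.
Round up → n = 499 per group.

n = 499 per group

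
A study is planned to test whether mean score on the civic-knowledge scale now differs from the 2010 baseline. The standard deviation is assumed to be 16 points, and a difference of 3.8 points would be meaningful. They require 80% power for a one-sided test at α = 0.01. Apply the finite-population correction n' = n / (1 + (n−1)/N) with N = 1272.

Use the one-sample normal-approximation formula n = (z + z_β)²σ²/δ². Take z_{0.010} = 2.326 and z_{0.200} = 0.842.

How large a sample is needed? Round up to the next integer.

n = 157

n = (z_α + z_β)² · σ² / δ²
  = (2.326 + 0.842)² · 16² / 3.8²
  = 10.0362 · 256 / 14.44
  = 177.93
Finite-population correction (N = 1272): 177.93 / (1 + (177.93 − 1)/1272) = 156.20.
Round up → n = 157.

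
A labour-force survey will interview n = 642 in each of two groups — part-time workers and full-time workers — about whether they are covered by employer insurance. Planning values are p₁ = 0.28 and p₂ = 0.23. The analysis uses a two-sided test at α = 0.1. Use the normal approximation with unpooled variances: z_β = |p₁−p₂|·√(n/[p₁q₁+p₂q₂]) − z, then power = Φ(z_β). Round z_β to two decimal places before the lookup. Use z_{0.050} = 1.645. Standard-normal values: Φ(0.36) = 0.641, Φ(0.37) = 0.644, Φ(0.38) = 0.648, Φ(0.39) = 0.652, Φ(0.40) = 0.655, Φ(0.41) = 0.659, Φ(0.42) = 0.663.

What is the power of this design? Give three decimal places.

Power ≈ 0.659

z_β = |p₁−p₂|·√(n/[p₁q₁+p₂q₂]) − z_{α/2}
    = 0.05 · √(642/0.3787) − 1.645
    = 0.05 · 41.1737 − 1.645
    = 2.0587 − 1.645 = 0.4137 → 0.41
Power = Φ(0.41) = 0.659.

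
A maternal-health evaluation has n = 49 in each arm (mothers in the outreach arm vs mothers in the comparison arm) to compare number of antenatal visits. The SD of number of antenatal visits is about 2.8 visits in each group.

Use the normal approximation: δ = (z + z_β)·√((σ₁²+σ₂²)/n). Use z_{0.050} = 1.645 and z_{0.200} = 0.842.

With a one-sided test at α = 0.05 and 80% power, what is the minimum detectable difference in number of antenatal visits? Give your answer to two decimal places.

Minimum detectable difference ≈ 1.41 visits

δ = (z_α + z_β) · √((σ₁²+σ₂²)/n)
  = (1.645 + 0.842) · √(15.68/49)
  = 2.487 · √0.32
  = 2.487 · 0.5657
  = 1.4069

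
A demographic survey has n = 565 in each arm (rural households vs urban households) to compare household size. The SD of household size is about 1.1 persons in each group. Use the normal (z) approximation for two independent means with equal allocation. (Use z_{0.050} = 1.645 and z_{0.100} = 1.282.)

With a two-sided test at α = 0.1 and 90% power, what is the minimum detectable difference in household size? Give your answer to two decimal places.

δ = (z_{α/2} + z_β) · √((σ₁²+σ₂²)/n)
  = (1.645 + 1.282) · √(2.42/565)
  = 2.927 · √0.00428
  = 2.927 · 0.0654
  = 0.1916

Minimum detectable difference ≈ 0.19 persons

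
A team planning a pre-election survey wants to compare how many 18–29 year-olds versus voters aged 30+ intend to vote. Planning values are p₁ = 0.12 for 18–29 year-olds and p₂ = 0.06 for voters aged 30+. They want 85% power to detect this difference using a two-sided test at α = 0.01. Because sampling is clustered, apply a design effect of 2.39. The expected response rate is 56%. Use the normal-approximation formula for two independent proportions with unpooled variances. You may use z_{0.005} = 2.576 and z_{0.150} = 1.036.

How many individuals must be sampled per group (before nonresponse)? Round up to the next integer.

n = (z_{α/2} + z_β)² · [p₁(1−p₁) + p₂(1−p₂)] / (p₁ − p₂)²
  = (2.576 + 1.036)² · (0.12·0.88 + 0.06·0.94) / (0.06)²
  = (3.612)² · (0.1056 + 0.0564) / 0.0036
  = 13.0465 · 0.1620 / 0.0036
  = 587.09
Design effect: 2.39 × 587.09 = 1403.16.
Adjust for 56% response: 1403.16 / 0.56 = 2505.64.
Round up → n = 2506 per group.

n = 2506 per group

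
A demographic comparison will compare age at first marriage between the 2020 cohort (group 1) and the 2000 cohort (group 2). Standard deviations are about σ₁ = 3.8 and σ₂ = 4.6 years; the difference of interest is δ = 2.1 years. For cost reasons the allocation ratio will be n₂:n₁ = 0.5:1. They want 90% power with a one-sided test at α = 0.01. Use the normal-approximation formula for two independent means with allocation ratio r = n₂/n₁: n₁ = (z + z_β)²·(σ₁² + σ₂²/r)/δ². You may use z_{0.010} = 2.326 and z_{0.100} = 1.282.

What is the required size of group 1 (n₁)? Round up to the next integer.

n₁ = (z_α + z_β)² · (σ₁² + σ₂²/r) / δ²
   = (2.326 + 1.282)² · (3.8² + 4.6²/0.5) / 2.1²
   = 13.0177 · (14.44 + 42.32) / 4.41
   = 13.0177 · 56.76 / 4.41
   = 167.55
Round up → n₁ = 168; n₂ = r·n₁ = 0.5 × 168 = 84.

n₁ = 168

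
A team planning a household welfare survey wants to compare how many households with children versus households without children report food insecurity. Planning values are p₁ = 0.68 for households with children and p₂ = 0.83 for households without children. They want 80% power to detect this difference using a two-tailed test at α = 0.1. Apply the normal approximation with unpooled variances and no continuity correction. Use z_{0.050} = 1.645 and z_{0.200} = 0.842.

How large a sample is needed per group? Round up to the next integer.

n = 99 per group

n = (z_{α/2} + z_β)² · [p₁(1−p₁) + p₂(1−p₂)] / (p₁ − p₂)²
  = (1.645 + 0.842)² · (0.68·0.32 + 0.83·0.17) / (-0.15)²
  = (2.487)² · (0.2176 + 0.1411) / 0.0225
  = 6.1852 · 0.3587 / 0.0225
  = 98.61
Round up → n = 99 per group.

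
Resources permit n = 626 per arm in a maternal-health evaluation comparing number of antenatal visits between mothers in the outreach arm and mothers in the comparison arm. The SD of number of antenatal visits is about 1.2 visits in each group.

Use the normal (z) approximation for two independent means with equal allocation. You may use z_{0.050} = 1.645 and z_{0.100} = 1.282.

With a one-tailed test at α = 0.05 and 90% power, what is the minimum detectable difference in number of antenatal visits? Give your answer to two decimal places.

δ = (z_α + z_β) · √((σ₁²+σ₂²)/n)
  = (1.645 + 1.282) · √(2.88/626)
  = 2.927 · √0.0046
  = 2.927 · 0.0678
  = 0.1985

Minimum detectable difference ≈ 0.20 visits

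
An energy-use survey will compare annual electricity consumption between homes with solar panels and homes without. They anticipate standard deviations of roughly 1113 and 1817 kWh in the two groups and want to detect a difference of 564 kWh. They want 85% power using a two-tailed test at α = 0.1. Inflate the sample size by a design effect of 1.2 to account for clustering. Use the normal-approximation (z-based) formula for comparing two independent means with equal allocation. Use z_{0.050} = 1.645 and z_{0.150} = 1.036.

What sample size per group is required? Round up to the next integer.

n = 124 per group

n = (z_{α/2} + z_β)² · (σ₁² + σ₂²) / δ²
  = (1.645 + 1.036)² · (1113² + 1817² = 4540258) / 564²
  = 7.1878 · 4540258 / 318096
  = 102.59
Design effect: 1.2 × 102.59 = 123.11.
Round up → n = 124 per group.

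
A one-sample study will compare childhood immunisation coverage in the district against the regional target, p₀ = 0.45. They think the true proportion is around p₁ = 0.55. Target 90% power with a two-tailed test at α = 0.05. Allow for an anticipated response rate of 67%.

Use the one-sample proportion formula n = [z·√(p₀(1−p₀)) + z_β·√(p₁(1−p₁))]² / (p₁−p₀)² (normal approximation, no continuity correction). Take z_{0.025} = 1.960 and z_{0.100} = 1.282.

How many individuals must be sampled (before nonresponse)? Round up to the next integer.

n = [z_{α/2}·√(p₀q₀) + z_β·√(p₁q₁)]² / (p₁ − p₀)²
  = [1.960·√(0.45·0.55) + 1.282·√(0.55·0.45)]² / (0.10)²
  = [1.960·0.4975 + 1.282·0.4975]² / 0.0100
  = [1.6129]² / 0.0100
  = 260.14
Adjust for 67% response: 260.14 / 0.67 = 388.26.
Round up → n = 389.

n = 389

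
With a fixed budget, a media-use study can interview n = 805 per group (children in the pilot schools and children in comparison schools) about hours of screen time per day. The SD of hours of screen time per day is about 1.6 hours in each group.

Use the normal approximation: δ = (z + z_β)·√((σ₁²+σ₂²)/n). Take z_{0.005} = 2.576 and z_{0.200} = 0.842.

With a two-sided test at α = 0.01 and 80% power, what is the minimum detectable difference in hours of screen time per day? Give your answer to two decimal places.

Minimum detectable difference ≈ 0.27 hours

δ = (z_{α/2} + z_β) · √((σ₁²+σ₂²)/n)
  = (2.576 + 0.842) · √(5.12/805)
  = 3.418 · √0.00636
  = 3.418 · 0.0798
  = 0.2726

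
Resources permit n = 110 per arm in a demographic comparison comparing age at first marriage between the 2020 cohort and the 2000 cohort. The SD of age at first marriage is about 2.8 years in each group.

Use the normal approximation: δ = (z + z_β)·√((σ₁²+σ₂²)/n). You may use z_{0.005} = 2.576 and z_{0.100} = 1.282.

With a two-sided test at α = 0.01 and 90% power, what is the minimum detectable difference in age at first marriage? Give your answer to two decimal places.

δ = (z_{α/2} + z_β) · √((σ₁²+σ₂²)/n)
  = (2.576 + 1.282) · √(15.68/110)
  = 3.858 · √0.14255
  = 3.858 · 0.3776
  = 1.4566

Minimum detectable difference ≈ 1.46 years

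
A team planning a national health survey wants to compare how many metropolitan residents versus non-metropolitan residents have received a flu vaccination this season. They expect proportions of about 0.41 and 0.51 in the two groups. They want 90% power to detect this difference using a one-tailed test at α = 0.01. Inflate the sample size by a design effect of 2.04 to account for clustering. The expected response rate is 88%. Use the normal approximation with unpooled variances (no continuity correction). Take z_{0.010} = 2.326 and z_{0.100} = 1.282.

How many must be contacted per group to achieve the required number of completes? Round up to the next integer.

n = (z_α + z_β)² · [p₁(1−p₁) + p₂(1−p₂)] / (p₁ − p₂)²
  = (2.326 + 1.282)² · (0.41·0.59 + 0.51·0.49) / (-0.10)²
  = (3.608)² · (0.2419 + 0.2499) / 0.0100
  = 13.0177 · 0.4918 / 0.0100
  = 640.21
Design effect: 2.04 × 640.21 = 1306.03.
Adjust for 88% response: 1306.03 / 0.88 = 1484.12.
Round up → n = 1485 per group.

n = 1485 per group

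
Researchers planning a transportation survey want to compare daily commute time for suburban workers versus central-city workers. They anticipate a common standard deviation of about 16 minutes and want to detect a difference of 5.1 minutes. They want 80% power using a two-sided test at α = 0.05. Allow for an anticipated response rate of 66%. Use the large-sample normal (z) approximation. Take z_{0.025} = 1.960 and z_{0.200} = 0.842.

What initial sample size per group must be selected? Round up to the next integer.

n = 235 per group

n = (z_{α/2} + z_β)² · (σ₁² + σ₂²) / δ²
  = (1.960 + 0.842)² · (2·16² = 512) / 5.1²
  = 7.8512 · 512 / 26.01
  = 154.55
Adjust for 66% response: 154.55 / 0.66 = 234.16.
Round up → n = 235 per group.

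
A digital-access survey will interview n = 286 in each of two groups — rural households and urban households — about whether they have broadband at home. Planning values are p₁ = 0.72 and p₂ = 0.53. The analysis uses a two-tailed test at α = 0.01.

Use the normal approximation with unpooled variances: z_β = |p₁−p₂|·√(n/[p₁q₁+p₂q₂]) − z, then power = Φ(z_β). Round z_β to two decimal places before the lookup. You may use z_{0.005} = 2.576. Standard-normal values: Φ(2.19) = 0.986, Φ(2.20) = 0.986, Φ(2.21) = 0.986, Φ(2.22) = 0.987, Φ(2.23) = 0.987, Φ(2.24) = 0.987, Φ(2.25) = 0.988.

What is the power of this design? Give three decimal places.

z_β = |p₁−p₂|·√(n/[p₁q₁+p₂q₂]) − z_{α/2}
    = 0.19 · √(286/0.4507) − 2.576
    = 0.19 · 25.1906 − 2.576
    = 4.7862 − 2.576 = 2.2102 → 2.21
Power = Φ(2.21) = 0.986.

Power ≈ 0.986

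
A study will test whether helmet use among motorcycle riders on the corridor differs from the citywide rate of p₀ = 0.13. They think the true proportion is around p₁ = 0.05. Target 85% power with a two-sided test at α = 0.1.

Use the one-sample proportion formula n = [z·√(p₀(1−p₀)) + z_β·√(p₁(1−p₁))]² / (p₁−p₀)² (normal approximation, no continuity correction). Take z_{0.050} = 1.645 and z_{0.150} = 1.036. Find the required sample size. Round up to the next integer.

n = [z_{α/2}·√(p₀q₀) + z_β·√(p₁q₁)]² / (p₁ − p₀)²
  = [1.645·√(0.13·0.87) + 1.036·√(0.05·0.95)]² / (-0.08)²
  = [1.645·0.3363 + 1.036·0.2179]² / 0.0064
  = [0.7790]² / 0.0064
  = 94.82
Round up → n = 95.

n = 95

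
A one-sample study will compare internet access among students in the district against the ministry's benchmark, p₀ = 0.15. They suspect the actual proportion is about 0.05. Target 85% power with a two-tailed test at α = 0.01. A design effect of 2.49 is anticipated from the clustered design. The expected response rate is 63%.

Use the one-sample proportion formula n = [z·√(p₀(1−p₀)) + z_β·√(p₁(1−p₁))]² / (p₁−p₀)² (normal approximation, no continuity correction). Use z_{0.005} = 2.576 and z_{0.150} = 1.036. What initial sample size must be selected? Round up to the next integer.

n = 519

n = [z_{α/2}·√(p₀q₀) + z_β·√(p₁q₁)]² / (p₁ − p₀)²
  = [2.576·√(0.15·0.85) + 1.036·√(0.05·0.95)]² / (-0.10)²
  = [2.576·0.3571 + 1.036·0.2179]² / 0.0100
  = [1.1456]² / 0.0100
  = 131.24
Design effect: 2.49 × 131.24 = 326.79.
Adjust for 63% response: 326.79 / 0.63 = 518.72.
Round up → n = 519.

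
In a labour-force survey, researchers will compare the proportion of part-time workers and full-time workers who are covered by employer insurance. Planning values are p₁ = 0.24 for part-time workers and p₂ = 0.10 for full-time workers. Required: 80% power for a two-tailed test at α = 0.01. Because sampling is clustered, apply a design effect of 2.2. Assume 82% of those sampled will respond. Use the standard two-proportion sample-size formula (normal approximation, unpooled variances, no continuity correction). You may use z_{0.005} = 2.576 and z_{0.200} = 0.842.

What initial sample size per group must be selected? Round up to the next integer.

n = 436 per group

n = (z_{α/2} + z_β)² · [p₁(1−p₁) + p₂(1−p₂)] / (p₁ − p₂)²
  = (2.576 + 0.842)² · (0.24·0.76 + 0.10·0.90) / (0.14)²
  = (3.418)² · (0.1824 + 0.0900) / 0.0196
  = 11.6827 · 0.2724 / 0.0196
  = 162.37
Design effect: 2.2 × 162.37 = 357.21.
Adjust for 82% response: 357.21 / 0.82 = 435.62.
Round up → n = 436 per group.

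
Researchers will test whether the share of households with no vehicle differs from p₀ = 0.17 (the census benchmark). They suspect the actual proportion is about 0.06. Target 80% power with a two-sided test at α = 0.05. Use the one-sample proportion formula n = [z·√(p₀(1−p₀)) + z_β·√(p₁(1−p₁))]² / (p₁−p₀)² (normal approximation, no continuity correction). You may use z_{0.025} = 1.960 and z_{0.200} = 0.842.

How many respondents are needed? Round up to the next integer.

n = [z_{α/2}·√(p₀q₀) + z_β·√(p₁q₁)]² / (p₁ − p₀)²
  = [1.960·√(0.17·0.83) + 0.842·√(0.06·0.94)]² / (-0.11)²
  = [1.960·0.3756 + 0.842·0.2375]² / 0.0121
  = [0.9362]² / 0.0121
  = 72.44
Round up → n = 73.

n = 73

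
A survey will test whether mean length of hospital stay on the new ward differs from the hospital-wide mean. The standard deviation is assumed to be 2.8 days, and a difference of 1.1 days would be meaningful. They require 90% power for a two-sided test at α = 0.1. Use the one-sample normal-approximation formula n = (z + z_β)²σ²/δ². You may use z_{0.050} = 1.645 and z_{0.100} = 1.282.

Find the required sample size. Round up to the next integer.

n = 56

n = (z_{α/2} + z_β)² · σ² / δ²
  = (1.645 + 1.282)² · 2.8² / 1.1²
  = 8.5673 · 7.84 / 1.21
  = 55.51
Round up → n = 56.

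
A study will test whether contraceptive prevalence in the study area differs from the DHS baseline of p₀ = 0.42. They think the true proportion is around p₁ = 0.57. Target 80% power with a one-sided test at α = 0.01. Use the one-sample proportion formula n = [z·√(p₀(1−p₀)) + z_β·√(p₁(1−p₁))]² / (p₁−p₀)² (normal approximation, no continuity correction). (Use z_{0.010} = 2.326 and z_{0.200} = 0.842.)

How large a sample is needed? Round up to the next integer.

n = 109

n = [z_α·√(p₀q₀) + z_β·√(p₁q₁)]² / (p₁ − p₀)²
  = [2.326·√(0.42·0.58) + 0.842·√(0.57·0.43)]² / (0.15)²
  = [2.326·0.4936 + 0.842·0.4951]² / 0.0225
  = [1.5649]² / 0.0225
  = 108.84
Round up → n = 109.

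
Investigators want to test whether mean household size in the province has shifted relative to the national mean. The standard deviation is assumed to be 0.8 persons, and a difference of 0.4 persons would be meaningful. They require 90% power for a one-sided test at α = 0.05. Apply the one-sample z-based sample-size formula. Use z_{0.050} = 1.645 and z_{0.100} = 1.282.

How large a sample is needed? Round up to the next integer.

n = (z_α + z_β)² · σ² / δ²
  = (1.645 + 1.282)² · 0.8² / 0.4²
  = 8.5673 · 0.64 / 0.16
  = 34.27
Round up → n = 35.

n = 35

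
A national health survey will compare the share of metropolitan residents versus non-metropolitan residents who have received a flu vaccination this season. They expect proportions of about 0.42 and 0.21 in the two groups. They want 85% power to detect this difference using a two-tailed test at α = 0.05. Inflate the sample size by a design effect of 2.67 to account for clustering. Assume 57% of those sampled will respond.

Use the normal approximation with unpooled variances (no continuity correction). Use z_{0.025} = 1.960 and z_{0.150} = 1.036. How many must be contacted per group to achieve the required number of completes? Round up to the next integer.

n = 391 per group

n = (z_{α/2} + z_β)² · [p₁(1−p₁) + p₂(1−p₂)] / (p₁ − p₂)²
  = (1.960 + 1.036)² · (0.42·0.58 + 0.21·0.79) / (0.21)²
  = (2.996)² · (0.2436 + 0.1659) / 0.0441
  = 8.9760 · 0.4095 / 0.0441
  = 83.35
Design effect: 2.67 × 83.35 = 222.54.
Adjust for 57% response: 222.54 / 0.57 = 390.42.
Round up → n = 391 per group.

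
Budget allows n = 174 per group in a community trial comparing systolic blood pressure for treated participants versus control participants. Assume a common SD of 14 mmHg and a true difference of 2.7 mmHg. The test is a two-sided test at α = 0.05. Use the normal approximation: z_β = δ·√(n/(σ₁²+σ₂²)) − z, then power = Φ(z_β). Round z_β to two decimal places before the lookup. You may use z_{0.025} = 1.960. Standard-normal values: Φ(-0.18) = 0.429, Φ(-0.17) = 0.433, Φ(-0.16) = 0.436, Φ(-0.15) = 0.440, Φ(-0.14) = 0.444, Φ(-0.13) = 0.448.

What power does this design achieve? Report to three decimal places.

z_β = δ·√(n/(σ₁²+σ₂²)) − z_{α/2}
    = 2.7 · √(174/392) − 1.960
    = 2.7 · 0.66624 − 1.960
    = 1.7989 − 1.960 = -0.1611 → -0.16
Power = Φ(-0.16) = 0.436.

Power ≈ 0.436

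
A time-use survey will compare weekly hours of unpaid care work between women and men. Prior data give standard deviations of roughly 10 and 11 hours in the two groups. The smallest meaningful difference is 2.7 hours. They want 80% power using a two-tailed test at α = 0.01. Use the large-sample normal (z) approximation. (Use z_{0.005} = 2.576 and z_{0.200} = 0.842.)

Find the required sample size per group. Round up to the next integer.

n = 355 per group

n = (z_{α/2} + z_β)² · (σ₁² + σ₂²) / δ²
  = (2.576 + 0.842)² · (10² + 11² = 221) / 2.7²
  = 11.6827 · 221 / 7.29
  = 354.17
Round up → n = 355 per group.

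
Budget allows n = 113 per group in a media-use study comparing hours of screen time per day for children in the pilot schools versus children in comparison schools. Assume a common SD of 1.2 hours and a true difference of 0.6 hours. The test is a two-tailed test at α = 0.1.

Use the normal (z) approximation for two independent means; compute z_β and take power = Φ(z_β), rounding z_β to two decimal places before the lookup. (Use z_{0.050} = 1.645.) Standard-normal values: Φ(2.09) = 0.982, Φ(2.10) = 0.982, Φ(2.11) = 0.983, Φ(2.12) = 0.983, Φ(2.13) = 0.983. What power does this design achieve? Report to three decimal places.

Power ≈ 0.983

z_β = δ·√(n/(σ₁²+σ₂²)) − z_{α/2}
    = 0.6 · √(113/2.88) − 1.645
    = 0.6 · 6.26387 − 1.645
    = 3.7583 − 1.645 = 2.1133 → 2.11
Power = Φ(2.11) = 0.983.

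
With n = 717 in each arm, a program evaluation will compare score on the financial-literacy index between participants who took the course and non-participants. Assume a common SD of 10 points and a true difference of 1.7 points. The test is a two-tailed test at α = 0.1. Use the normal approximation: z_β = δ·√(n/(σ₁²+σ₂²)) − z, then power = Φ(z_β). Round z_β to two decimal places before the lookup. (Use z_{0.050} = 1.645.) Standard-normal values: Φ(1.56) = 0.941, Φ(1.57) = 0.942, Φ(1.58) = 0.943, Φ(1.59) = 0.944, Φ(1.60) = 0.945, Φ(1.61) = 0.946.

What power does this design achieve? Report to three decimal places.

Power ≈ 0.942

z_β = δ·√(n/(σ₁²+σ₂²)) − z_{α/2}
    = 1.7 · √(717/200) − 1.645
    = 1.7 · 1.89341 − 1.645
    = 3.2188 − 1.645 = 1.5738 → 1.57
Power = Φ(1.57) = 0.942.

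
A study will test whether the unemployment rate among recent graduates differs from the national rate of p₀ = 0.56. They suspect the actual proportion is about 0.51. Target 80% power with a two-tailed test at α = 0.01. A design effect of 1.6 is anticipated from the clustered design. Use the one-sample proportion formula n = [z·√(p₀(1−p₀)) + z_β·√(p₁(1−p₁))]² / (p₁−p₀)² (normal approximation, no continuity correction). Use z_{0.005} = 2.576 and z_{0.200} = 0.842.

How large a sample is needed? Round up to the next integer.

n = 1849

n = [z_{α/2}·√(p₀q₀) + z_β·√(p₁q₁)]² / (p₁ − p₀)²
  = [2.576·√(0.56·0.44) + 0.842·√(0.51·0.49)]² / (-0.05)²
  = [2.576·0.4964 + 0.842·0.4999]² / 0.0025
  = [1.6996]² / 0.0025
  = 1155.47
Design effect: 1.6 × 1155.47 = 1848.75.
Round up → n = 1849.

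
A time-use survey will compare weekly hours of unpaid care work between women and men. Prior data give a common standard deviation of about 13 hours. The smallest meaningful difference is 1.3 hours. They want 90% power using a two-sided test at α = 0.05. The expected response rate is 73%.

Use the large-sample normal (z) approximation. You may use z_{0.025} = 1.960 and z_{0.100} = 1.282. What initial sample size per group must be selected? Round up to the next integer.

n = (z_{α/2} + z_β)² · (σ₁² + σ₂²) / δ²
  = (1.960 + 1.282)² · (2·13² = 338) / 1.3²
  = 10.5106 · 338 / 1.69
  = 2102.11
Adjust for 73% response: 2102.11 / 0.73 = 2879.61.
Round up → n = 2880 per group.

n = 2880 per group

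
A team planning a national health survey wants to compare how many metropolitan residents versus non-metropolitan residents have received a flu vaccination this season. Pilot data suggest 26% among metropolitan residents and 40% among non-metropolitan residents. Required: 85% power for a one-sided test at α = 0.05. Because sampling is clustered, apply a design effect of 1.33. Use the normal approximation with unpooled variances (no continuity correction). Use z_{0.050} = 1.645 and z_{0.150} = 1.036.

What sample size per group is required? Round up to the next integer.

n = 211 per group

n = (z_α + z_β)² · [p₁(1−p₁) + p₂(1−p₂)] / (p₁ − p₂)²
  = (1.645 + 1.036)² · (0.26·0.74 + 0.40·0.60) / (-0.14)²
  = (2.681)² · (0.1924 + 0.2400) / 0.0196
  = 7.1878 · 0.4324 / 0.0196
  = 158.57
Design effect: 1.33 × 158.57 = 210.90.
Round up → n = 211 per group.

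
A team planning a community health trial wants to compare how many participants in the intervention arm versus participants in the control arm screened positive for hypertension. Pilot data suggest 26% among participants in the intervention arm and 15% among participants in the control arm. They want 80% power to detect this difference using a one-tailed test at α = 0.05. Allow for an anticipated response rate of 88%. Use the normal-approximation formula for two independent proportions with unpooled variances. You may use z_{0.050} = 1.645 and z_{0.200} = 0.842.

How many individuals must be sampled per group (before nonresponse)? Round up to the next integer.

n = (z_α + z_β)² · [p₁(1−p₁) + p₂(1−p₂)] / (p₁ − p₂)²
  = (1.645 + 0.842)² · (0.26·0.74 + 0.15·0.85) / (0.11)²
  = (2.487)² · (0.1924 + 0.1275) / 0.0121
  = 6.1852 · 0.3199 / 0.0121
  = 163.52
Adjust for 88% response: 163.52 / 0.88 = 185.82.
Round up → n = 186 per group.

n = 186 per group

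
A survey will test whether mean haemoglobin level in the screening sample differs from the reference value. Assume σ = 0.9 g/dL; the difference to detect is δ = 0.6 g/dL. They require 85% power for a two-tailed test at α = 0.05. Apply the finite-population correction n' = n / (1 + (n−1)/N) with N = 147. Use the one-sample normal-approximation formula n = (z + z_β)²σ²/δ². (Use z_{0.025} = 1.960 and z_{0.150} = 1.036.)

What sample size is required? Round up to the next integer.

n = 18

n = (z_{α/2} + z_β)² · σ² / δ²
  = (1.960 + 1.036)² · 0.9² / 0.6²
  = 8.9760 · 0.81 / 0.36
  = 20.20
Finite-population correction (N = 147): 20.20 / (1 + (20.20 − 1)/147) = 17.86.
Round up → n = 18.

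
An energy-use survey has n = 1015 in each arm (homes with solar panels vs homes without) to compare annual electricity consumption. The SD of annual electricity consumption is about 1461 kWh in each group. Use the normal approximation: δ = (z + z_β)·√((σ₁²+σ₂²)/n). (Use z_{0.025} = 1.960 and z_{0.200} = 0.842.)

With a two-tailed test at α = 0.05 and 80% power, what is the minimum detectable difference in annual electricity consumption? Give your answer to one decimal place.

Minimum detectable difference ≈ 181.7 kWh

δ = (z_{α/2} + z_β) · √((σ₁²+σ₂²)/n)
  = (1.960 + 0.842) · √(4269042/1015)
  = 2.802 · √4206.0
  = 2.802 · 64.8533
  = 181.7190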